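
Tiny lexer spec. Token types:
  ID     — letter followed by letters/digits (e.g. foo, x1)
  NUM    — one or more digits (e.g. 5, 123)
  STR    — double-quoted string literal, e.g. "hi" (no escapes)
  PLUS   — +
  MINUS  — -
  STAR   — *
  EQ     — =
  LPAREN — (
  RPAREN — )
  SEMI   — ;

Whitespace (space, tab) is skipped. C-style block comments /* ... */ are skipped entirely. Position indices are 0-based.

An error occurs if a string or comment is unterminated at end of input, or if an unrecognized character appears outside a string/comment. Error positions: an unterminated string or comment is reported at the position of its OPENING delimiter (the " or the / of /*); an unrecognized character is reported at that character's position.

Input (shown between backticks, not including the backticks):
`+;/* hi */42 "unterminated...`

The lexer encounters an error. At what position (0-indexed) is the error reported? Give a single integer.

Answer: 13

Derivation:
pos=0: emit PLUS '+'
pos=1: emit SEMI ';'
pos=2: enter COMMENT mode (saw '/*')
exit COMMENT mode (now at pos=10)
pos=10: emit NUM '42' (now at pos=12)
pos=13: enter STRING mode
pos=13: ERROR — unterminated string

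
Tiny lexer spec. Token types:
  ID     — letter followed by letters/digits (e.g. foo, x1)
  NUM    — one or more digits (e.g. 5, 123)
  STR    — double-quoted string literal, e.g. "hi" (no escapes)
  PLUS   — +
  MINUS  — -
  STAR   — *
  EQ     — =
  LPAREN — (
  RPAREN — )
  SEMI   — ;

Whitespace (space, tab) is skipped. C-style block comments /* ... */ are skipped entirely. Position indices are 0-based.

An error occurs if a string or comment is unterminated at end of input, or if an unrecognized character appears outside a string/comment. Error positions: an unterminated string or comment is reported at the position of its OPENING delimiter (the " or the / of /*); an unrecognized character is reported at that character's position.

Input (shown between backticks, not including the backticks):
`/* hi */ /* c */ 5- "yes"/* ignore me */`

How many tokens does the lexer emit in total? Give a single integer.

Answer: 3

Derivation:
pos=0: enter COMMENT mode (saw '/*')
exit COMMENT mode (now at pos=8)
pos=9: enter COMMENT mode (saw '/*')
exit COMMENT mode (now at pos=16)
pos=17: emit NUM '5' (now at pos=18)
pos=18: emit MINUS '-'
pos=20: enter STRING mode
pos=20: emit STR "yes" (now at pos=25)
pos=25: enter COMMENT mode (saw '/*')
exit COMMENT mode (now at pos=40)
DONE. 3 tokens: [NUM, MINUS, STR]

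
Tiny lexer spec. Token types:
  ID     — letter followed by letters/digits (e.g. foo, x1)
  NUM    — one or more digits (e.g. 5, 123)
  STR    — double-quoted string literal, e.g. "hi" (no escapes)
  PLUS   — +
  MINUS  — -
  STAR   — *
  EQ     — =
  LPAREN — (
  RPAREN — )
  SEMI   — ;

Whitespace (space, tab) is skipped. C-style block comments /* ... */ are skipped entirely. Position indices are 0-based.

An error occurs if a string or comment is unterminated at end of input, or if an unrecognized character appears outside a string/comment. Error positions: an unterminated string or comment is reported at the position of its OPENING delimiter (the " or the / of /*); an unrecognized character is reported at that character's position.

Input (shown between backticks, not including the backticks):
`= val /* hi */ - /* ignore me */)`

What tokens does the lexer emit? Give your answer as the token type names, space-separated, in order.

Answer: EQ ID MINUS RPAREN

Derivation:
pos=0: emit EQ '='
pos=2: emit ID 'val' (now at pos=5)
pos=6: enter COMMENT mode (saw '/*')
exit COMMENT mode (now at pos=14)
pos=15: emit MINUS '-'
pos=17: enter COMMENT mode (saw '/*')
exit COMMENT mode (now at pos=32)
pos=32: emit RPAREN ')'
DONE. 4 tokens: [EQ, ID, MINUS, RPAREN]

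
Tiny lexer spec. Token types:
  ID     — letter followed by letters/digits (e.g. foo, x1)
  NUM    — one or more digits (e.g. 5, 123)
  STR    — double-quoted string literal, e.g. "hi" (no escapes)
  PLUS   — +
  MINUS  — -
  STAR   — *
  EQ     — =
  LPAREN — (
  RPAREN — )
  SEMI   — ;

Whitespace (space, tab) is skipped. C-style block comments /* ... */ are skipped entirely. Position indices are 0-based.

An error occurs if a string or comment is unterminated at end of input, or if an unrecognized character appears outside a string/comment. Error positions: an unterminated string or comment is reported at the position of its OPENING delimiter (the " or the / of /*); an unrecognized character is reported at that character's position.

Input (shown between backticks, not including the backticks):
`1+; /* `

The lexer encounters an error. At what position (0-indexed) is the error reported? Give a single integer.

pos=0: emit NUM '1' (now at pos=1)
pos=1: emit PLUS '+'
pos=2: emit SEMI ';'
pos=4: enter COMMENT mode (saw '/*')
pos=4: ERROR — unterminated comment (reached EOF)

Answer: 4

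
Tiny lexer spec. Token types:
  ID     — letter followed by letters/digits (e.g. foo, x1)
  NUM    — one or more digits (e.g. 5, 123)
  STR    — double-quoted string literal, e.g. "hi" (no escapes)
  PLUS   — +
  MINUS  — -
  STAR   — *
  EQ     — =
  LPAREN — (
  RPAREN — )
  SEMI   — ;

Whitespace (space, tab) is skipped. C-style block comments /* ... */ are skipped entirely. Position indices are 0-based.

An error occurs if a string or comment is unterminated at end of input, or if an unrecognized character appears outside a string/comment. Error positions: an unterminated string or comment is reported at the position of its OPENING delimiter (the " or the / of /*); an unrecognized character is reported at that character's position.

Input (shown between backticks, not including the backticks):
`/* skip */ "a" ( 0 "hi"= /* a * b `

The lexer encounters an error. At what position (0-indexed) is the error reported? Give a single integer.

pos=0: enter COMMENT mode (saw '/*')
exit COMMENT mode (now at pos=10)
pos=11: enter STRING mode
pos=11: emit STR "a" (now at pos=14)
pos=15: emit LPAREN '('
pos=17: emit NUM '0' (now at pos=18)
pos=19: enter STRING mode
pos=19: emit STR "hi" (now at pos=23)
pos=23: emit EQ '='
pos=25: enter COMMENT mode (saw '/*')
pos=25: ERROR — unterminated comment (reached EOF)

Answer: 25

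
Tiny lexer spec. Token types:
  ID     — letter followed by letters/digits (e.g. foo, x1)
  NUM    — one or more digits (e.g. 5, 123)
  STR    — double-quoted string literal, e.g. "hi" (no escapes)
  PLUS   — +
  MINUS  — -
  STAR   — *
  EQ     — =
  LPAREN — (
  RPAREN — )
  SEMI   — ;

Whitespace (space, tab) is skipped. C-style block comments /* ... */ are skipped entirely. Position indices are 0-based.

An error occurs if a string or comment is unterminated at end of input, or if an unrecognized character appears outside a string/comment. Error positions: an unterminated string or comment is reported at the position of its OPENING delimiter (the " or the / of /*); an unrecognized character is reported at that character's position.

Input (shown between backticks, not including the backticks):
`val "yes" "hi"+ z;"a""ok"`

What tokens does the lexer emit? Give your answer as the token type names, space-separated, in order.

Answer: ID STR STR PLUS ID SEMI STR STR

Derivation:
pos=0: emit ID 'val' (now at pos=3)
pos=4: enter STRING mode
pos=4: emit STR "yes" (now at pos=9)
pos=10: enter STRING mode
pos=10: emit STR "hi" (now at pos=14)
pos=14: emit PLUS '+'
pos=16: emit ID 'z' (now at pos=17)
pos=17: emit SEMI ';'
pos=18: enter STRING mode
pos=18: emit STR "a" (now at pos=21)
pos=21: enter STRING mode
pos=21: emit STR "ok" (now at pos=25)
DONE. 8 tokens: [ID, STR, STR, PLUS, ID, SEMI, STR, STR]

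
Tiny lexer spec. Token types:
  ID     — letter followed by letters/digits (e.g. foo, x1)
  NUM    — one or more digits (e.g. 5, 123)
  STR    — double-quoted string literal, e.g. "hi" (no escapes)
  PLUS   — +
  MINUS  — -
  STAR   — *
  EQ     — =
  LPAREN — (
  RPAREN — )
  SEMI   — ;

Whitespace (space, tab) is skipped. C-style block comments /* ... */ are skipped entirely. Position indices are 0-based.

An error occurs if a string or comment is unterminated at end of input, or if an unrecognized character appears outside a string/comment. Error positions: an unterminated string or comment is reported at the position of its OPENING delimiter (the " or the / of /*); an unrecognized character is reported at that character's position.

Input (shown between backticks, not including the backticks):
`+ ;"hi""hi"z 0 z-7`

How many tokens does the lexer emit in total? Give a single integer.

pos=0: emit PLUS '+'
pos=2: emit SEMI ';'
pos=3: enter STRING mode
pos=3: emit STR "hi" (now at pos=7)
pos=7: enter STRING mode
pos=7: emit STR "hi" (now at pos=11)
pos=11: emit ID 'z' (now at pos=12)
pos=13: emit NUM '0' (now at pos=14)
pos=15: emit ID 'z' (now at pos=16)
pos=16: emit MINUS '-'
pos=17: emit NUM '7' (now at pos=18)
DONE. 9 tokens: [PLUS, SEMI, STR, STR, ID, NUM, ID, MINUS, NUM]

Answer: 9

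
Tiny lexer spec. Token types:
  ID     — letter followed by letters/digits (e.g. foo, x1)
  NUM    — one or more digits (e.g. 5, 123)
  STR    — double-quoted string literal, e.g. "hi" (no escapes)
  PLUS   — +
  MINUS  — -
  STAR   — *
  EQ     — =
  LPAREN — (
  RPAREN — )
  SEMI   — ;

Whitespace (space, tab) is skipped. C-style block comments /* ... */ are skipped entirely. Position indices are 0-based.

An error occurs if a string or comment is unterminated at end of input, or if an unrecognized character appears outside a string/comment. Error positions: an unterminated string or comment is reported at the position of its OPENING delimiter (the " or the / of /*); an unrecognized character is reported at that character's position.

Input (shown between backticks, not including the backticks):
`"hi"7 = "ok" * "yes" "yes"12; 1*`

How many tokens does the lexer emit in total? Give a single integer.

pos=0: enter STRING mode
pos=0: emit STR "hi" (now at pos=4)
pos=4: emit NUM '7' (now at pos=5)
pos=6: emit EQ '='
pos=8: enter STRING mode
pos=8: emit STR "ok" (now at pos=12)
pos=13: emit STAR '*'
pos=15: enter STRING mode
pos=15: emit STR "yes" (now at pos=20)
pos=21: enter STRING mode
pos=21: emit STR "yes" (now at pos=26)
pos=26: emit NUM '12' (now at pos=28)
pos=28: emit SEMI ';'
pos=30: emit NUM '1' (now at pos=31)
pos=31: emit STAR '*'
DONE. 11 tokens: [STR, NUM, EQ, STR, STAR, STR, STR, NUM, SEMI, NUM, STAR]

Answer: 11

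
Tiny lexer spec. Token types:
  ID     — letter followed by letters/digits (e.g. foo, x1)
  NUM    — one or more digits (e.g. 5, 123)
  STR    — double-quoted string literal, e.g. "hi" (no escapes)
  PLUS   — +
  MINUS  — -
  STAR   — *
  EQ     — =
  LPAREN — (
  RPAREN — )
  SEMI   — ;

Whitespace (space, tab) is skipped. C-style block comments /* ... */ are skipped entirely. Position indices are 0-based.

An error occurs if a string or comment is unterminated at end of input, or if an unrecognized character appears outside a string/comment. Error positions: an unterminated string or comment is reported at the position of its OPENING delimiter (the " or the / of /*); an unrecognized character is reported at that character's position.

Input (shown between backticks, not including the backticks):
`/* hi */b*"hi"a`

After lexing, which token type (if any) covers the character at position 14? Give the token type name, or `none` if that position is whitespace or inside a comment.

pos=0: enter COMMENT mode (saw '/*')
exit COMMENT mode (now at pos=8)
pos=8: emit ID 'b' (now at pos=9)
pos=9: emit STAR '*'
pos=10: enter STRING mode
pos=10: emit STR "hi" (now at pos=14)
pos=14: emit ID 'a' (now at pos=15)
DONE. 4 tokens: [ID, STAR, STR, ID]
Position 14: char is 'a' -> ID

Answer: ID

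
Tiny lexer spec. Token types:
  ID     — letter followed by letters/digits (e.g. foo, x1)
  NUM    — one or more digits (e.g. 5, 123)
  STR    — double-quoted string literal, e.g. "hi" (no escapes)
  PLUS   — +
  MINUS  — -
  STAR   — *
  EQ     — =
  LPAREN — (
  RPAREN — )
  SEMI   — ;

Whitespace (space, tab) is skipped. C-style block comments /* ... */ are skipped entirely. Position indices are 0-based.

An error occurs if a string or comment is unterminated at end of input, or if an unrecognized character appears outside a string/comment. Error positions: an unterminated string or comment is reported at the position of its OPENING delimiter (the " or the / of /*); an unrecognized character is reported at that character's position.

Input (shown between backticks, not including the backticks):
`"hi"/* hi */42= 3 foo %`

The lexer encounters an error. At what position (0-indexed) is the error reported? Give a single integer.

Answer: 22

Derivation:
pos=0: enter STRING mode
pos=0: emit STR "hi" (now at pos=4)
pos=4: enter COMMENT mode (saw '/*')
exit COMMENT mode (now at pos=12)
pos=12: emit NUM '42' (now at pos=14)
pos=14: emit EQ '='
pos=16: emit NUM '3' (now at pos=17)
pos=18: emit ID 'foo' (now at pos=21)
pos=22: ERROR — unrecognized char '%'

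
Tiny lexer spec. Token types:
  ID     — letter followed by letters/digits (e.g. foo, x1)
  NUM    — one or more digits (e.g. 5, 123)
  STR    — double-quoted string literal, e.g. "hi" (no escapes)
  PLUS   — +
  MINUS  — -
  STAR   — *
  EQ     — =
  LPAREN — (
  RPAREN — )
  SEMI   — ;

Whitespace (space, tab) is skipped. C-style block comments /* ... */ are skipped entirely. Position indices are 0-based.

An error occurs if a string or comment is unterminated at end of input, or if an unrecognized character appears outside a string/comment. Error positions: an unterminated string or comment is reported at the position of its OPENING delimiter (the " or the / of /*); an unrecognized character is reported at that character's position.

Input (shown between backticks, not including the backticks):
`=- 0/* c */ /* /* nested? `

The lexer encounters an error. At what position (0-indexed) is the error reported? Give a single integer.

Answer: 12

Derivation:
pos=0: emit EQ '='
pos=1: emit MINUS '-'
pos=3: emit NUM '0' (now at pos=4)
pos=4: enter COMMENT mode (saw '/*')
exit COMMENT mode (now at pos=11)
pos=12: enter COMMENT mode (saw '/*')
pos=12: ERROR — unterminated comment (reached EOF)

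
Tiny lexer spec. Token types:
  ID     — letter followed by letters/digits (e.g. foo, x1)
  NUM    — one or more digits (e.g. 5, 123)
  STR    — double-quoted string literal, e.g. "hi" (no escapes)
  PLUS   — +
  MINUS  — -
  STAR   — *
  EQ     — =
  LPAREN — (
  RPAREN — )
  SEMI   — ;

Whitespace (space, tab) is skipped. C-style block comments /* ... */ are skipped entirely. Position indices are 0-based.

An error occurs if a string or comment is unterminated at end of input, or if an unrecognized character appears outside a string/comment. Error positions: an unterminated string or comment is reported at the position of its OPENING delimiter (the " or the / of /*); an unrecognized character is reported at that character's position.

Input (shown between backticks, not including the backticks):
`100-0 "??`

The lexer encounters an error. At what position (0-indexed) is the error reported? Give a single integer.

pos=0: emit NUM '100' (now at pos=3)
pos=3: emit MINUS '-'
pos=4: emit NUM '0' (now at pos=5)
pos=6: enter STRING mode
pos=6: ERROR — unterminated string

Answer: 6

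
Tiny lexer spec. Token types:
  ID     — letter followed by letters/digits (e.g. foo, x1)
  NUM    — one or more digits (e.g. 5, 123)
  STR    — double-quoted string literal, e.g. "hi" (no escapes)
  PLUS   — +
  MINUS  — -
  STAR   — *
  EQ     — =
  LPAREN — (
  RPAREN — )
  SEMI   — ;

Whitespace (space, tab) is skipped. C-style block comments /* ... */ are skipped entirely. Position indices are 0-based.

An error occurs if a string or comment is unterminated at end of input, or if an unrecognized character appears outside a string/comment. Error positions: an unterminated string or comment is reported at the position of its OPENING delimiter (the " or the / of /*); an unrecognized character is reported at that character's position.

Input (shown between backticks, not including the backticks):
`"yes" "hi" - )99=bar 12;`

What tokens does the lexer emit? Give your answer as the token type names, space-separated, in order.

pos=0: enter STRING mode
pos=0: emit STR "yes" (now at pos=5)
pos=6: enter STRING mode
pos=6: emit STR "hi" (now at pos=10)
pos=11: emit MINUS '-'
pos=13: emit RPAREN ')'
pos=14: emit NUM '99' (now at pos=16)
pos=16: emit EQ '='
pos=17: emit ID 'bar' (now at pos=20)
pos=21: emit NUM '12' (now at pos=23)
pos=23: emit SEMI ';'
DONE. 9 tokens: [STR, STR, MINUS, RPAREN, NUM, EQ, ID, NUM, SEMI]

Answer: STR STR MINUS RPAREN NUM EQ ID NUM SEMI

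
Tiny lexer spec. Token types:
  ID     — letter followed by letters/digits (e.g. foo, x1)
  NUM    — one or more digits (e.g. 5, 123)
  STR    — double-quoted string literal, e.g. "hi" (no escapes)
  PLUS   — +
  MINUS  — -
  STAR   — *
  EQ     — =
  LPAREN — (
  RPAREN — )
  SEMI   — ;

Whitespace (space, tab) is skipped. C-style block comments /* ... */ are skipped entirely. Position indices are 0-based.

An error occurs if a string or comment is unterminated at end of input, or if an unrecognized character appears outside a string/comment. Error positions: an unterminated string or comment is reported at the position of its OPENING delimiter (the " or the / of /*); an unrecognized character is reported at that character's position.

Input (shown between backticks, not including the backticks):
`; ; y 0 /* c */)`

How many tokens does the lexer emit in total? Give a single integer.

pos=0: emit SEMI ';'
pos=2: emit SEMI ';'
pos=4: emit ID 'y' (now at pos=5)
pos=6: emit NUM '0' (now at pos=7)
pos=8: enter COMMENT mode (saw '/*')
exit COMMENT mode (now at pos=15)
pos=15: emit RPAREN ')'
DONE. 5 tokens: [SEMI, SEMI, ID, NUM, RPAREN]

Answer: 5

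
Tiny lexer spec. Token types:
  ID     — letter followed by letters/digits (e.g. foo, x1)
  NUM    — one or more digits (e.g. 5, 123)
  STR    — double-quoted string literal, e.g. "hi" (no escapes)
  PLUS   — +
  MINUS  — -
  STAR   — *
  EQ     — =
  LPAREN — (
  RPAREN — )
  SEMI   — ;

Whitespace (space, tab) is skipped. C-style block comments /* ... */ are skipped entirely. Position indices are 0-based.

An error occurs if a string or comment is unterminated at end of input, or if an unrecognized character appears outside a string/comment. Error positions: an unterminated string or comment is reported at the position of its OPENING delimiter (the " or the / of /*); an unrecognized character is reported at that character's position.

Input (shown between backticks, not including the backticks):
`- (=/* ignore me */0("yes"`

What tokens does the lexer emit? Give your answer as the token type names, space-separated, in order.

pos=0: emit MINUS '-'
pos=2: emit LPAREN '('
pos=3: emit EQ '='
pos=4: enter COMMENT mode (saw '/*')
exit COMMENT mode (now at pos=19)
pos=19: emit NUM '0' (now at pos=20)
pos=20: emit LPAREN '('
pos=21: enter STRING mode
pos=21: emit STR "yes" (now at pos=26)
DONE. 6 tokens: [MINUS, LPAREN, EQ, NUM, LPAREN, STR]

Answer: MINUS LPAREN EQ NUM LPAREN STR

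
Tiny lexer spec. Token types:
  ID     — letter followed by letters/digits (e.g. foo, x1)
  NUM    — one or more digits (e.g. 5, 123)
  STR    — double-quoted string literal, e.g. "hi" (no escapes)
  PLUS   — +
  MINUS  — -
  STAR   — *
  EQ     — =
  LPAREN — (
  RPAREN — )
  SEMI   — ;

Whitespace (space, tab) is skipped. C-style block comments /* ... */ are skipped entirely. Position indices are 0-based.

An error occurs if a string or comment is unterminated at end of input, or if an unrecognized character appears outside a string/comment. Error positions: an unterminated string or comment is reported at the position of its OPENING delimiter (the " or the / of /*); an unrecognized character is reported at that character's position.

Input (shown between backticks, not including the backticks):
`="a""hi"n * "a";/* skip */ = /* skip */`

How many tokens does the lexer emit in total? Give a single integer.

pos=0: emit EQ '='
pos=1: enter STRING mode
pos=1: emit STR "a" (now at pos=4)
pos=4: enter STRING mode
pos=4: emit STR "hi" (now at pos=8)
pos=8: emit ID 'n' (now at pos=9)
pos=10: emit STAR '*'
pos=12: enter STRING mode
pos=12: emit STR "a" (now at pos=15)
pos=15: emit SEMI ';'
pos=16: enter COMMENT mode (saw '/*')
exit COMMENT mode (now at pos=26)
pos=27: emit EQ '='
pos=29: enter COMMENT mode (saw '/*')
exit COMMENT mode (now at pos=39)
DONE. 8 tokens: [EQ, STR, STR, ID, STAR, STR, SEMI, EQ]

Answer: 8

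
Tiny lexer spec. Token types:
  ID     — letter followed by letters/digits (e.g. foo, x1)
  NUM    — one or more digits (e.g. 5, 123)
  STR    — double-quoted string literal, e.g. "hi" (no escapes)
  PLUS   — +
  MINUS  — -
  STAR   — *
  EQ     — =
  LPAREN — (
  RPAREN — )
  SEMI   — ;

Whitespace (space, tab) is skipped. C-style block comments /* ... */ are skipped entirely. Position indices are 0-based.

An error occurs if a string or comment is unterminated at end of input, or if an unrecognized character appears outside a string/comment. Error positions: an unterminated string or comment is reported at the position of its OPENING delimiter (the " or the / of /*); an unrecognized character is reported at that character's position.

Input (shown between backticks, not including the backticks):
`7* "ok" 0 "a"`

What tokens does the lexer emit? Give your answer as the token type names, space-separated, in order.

Answer: NUM STAR STR NUM STR

Derivation:
pos=0: emit NUM '7' (now at pos=1)
pos=1: emit STAR '*'
pos=3: enter STRING mode
pos=3: emit STR "ok" (now at pos=7)
pos=8: emit NUM '0' (now at pos=9)
pos=10: enter STRING mode
pos=10: emit STR "a" (now at pos=13)
DONE. 5 tokens: [NUM, STAR, STR, NUM, STR]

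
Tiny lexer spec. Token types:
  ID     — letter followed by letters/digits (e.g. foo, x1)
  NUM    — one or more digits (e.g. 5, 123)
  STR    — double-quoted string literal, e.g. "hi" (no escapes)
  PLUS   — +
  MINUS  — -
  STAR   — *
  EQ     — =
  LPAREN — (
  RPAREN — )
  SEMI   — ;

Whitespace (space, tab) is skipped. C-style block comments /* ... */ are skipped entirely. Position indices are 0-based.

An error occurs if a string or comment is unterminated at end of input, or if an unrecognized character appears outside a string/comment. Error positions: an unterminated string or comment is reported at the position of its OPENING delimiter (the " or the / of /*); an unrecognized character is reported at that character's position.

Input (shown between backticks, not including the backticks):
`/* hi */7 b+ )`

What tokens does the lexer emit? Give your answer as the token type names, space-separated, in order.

pos=0: enter COMMENT mode (saw '/*')
exit COMMENT mode (now at pos=8)
pos=8: emit NUM '7' (now at pos=9)
pos=10: emit ID 'b' (now at pos=11)
pos=11: emit PLUS '+'
pos=13: emit RPAREN ')'
DONE. 4 tokens: [NUM, ID, PLUS, RPAREN]

Answer: NUM ID PLUS RPAREN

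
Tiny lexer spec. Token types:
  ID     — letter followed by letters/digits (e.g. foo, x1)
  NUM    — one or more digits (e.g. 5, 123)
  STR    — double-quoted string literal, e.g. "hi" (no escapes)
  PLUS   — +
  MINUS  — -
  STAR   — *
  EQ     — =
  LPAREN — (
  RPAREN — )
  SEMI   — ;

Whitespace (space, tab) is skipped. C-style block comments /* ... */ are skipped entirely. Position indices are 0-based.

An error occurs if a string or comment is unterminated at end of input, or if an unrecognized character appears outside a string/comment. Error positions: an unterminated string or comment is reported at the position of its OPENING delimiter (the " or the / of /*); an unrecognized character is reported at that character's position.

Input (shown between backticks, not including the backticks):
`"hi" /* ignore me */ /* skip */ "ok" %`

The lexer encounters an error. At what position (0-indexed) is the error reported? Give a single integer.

pos=0: enter STRING mode
pos=0: emit STR "hi" (now at pos=4)
pos=5: enter COMMENT mode (saw '/*')
exit COMMENT mode (now at pos=20)
pos=21: enter COMMENT mode (saw '/*')
exit COMMENT mode (now at pos=31)
pos=32: enter STRING mode
pos=32: emit STR "ok" (now at pos=36)
pos=37: ERROR — unrecognized char '%'

Answer: 37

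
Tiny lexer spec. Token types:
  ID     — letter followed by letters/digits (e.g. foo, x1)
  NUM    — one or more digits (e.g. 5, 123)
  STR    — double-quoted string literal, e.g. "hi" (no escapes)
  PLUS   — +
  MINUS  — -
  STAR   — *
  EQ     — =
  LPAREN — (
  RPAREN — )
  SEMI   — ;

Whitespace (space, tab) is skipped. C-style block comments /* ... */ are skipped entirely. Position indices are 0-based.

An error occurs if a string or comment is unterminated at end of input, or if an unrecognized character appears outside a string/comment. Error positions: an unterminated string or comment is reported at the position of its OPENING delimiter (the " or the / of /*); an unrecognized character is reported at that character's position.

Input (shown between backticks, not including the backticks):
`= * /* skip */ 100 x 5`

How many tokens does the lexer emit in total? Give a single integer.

pos=0: emit EQ '='
pos=2: emit STAR '*'
pos=4: enter COMMENT mode (saw '/*')
exit COMMENT mode (now at pos=14)
pos=15: emit NUM '100' (now at pos=18)
pos=19: emit ID 'x' (now at pos=20)
pos=21: emit NUM '5' (now at pos=22)
DONE. 5 tokens: [EQ, STAR, NUM, ID, NUM]

Answer: 5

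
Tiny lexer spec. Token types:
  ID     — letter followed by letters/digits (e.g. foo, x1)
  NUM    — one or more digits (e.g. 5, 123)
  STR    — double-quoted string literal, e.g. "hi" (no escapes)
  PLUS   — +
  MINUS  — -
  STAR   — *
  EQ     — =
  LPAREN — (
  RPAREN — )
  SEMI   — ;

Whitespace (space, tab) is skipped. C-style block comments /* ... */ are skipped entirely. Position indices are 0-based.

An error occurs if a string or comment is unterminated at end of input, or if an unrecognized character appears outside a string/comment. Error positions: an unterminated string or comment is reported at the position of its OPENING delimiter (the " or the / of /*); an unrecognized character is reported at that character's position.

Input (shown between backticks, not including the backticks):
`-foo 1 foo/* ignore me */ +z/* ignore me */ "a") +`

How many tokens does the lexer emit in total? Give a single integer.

pos=0: emit MINUS '-'
pos=1: emit ID 'foo' (now at pos=4)
pos=5: emit NUM '1' (now at pos=6)
pos=7: emit ID 'foo' (now at pos=10)
pos=10: enter COMMENT mode (saw '/*')
exit COMMENT mode (now at pos=25)
pos=26: emit PLUS '+'
pos=27: emit ID 'z' (now at pos=28)
pos=28: enter COMMENT mode (saw '/*')
exit COMMENT mode (now at pos=43)
pos=44: enter STRING mode
pos=44: emit STR "a" (now at pos=47)
pos=47: emit RPAREN ')'
pos=49: emit PLUS '+'
DONE. 9 tokens: [MINUS, ID, NUM, ID, PLUS, ID, STR, RPAREN, PLUS]

Answer: 9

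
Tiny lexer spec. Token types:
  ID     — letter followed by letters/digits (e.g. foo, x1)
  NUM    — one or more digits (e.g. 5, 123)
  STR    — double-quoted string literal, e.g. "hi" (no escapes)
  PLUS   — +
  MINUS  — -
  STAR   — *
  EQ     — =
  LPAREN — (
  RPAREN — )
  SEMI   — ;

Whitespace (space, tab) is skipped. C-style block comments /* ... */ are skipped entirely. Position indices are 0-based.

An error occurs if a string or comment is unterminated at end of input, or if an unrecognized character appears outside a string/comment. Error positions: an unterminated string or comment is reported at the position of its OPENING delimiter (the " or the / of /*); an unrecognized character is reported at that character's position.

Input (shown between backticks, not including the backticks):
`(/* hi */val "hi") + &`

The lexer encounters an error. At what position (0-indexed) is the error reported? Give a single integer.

pos=0: emit LPAREN '('
pos=1: enter COMMENT mode (saw '/*')
exit COMMENT mode (now at pos=9)
pos=9: emit ID 'val' (now at pos=12)
pos=13: enter STRING mode
pos=13: emit STR "hi" (now at pos=17)
pos=17: emit RPAREN ')'
pos=19: emit PLUS '+'
pos=21: ERROR — unrecognized char '&'

Answer: 21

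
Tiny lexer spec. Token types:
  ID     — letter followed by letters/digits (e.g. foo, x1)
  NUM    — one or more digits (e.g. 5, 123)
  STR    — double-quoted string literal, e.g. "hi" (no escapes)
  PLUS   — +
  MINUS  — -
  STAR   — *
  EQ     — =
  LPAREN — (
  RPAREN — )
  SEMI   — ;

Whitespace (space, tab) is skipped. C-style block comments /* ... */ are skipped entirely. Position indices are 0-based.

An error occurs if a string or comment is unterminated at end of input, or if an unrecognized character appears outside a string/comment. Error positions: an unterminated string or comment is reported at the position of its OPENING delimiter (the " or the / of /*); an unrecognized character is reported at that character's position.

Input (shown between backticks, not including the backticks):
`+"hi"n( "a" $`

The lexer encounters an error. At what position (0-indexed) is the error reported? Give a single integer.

Answer: 12

Derivation:
pos=0: emit PLUS '+'
pos=1: enter STRING mode
pos=1: emit STR "hi" (now at pos=5)
pos=5: emit ID 'n' (now at pos=6)
pos=6: emit LPAREN '('
pos=8: enter STRING mode
pos=8: emit STR "a" (now at pos=11)
pos=12: ERROR — unrecognized char '$'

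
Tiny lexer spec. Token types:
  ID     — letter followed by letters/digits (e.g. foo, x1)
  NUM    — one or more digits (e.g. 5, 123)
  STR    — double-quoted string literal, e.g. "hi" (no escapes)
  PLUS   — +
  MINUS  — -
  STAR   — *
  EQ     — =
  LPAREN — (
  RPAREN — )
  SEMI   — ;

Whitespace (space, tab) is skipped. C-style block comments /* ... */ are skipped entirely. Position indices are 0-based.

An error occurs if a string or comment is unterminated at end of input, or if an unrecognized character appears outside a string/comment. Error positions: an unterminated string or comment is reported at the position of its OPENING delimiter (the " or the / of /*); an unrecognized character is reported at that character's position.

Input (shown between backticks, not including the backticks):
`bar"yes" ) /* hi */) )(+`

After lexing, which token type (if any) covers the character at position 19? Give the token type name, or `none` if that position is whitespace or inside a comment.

pos=0: emit ID 'bar' (now at pos=3)
pos=3: enter STRING mode
pos=3: emit STR "yes" (now at pos=8)
pos=9: emit RPAREN ')'
pos=11: enter COMMENT mode (saw '/*')
exit COMMENT mode (now at pos=19)
pos=19: emit RPAREN ')'
pos=21: emit RPAREN ')'
pos=22: emit LPAREN '('
pos=23: emit PLUS '+'
DONE. 7 tokens: [ID, STR, RPAREN, RPAREN, RPAREN, LPAREN, PLUS]
Position 19: char is ')' -> RPAREN

Answer: RPAREN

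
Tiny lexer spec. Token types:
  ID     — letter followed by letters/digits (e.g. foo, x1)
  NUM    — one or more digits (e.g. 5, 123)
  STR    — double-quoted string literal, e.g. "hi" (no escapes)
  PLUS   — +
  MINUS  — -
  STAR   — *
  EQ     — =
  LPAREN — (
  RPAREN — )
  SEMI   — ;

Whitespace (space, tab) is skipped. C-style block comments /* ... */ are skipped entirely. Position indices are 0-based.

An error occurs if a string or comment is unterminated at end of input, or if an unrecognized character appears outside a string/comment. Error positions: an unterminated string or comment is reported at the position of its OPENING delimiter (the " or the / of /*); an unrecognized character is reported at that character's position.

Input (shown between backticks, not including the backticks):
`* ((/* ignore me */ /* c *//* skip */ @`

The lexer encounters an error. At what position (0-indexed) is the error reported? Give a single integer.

Answer: 38

Derivation:
pos=0: emit STAR '*'
pos=2: emit LPAREN '('
pos=3: emit LPAREN '('
pos=4: enter COMMENT mode (saw '/*')
exit COMMENT mode (now at pos=19)
pos=20: enter COMMENT mode (saw '/*')
exit COMMENT mode (now at pos=27)
pos=27: enter COMMENT mode (saw '/*')
exit COMMENT mode (now at pos=37)
pos=38: ERROR — unrecognized char '@'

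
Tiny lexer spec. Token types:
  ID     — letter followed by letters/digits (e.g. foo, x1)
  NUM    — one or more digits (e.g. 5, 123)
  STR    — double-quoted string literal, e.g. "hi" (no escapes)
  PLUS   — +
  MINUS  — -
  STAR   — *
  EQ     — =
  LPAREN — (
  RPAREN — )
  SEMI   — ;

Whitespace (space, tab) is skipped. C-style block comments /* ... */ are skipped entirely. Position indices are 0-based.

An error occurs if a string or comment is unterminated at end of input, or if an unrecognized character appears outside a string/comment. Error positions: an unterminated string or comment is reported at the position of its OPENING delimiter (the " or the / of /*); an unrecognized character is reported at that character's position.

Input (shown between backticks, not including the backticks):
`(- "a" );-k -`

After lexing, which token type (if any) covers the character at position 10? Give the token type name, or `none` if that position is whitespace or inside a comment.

pos=0: emit LPAREN '('
pos=1: emit MINUS '-'
pos=3: enter STRING mode
pos=3: emit STR "a" (now at pos=6)
pos=7: emit RPAREN ')'
pos=8: emit SEMI ';'
pos=9: emit MINUS '-'
pos=10: emit ID 'k' (now at pos=11)
pos=12: emit MINUS '-'
DONE. 8 tokens: [LPAREN, MINUS, STR, RPAREN, SEMI, MINUS, ID, MINUS]
Position 10: char is 'k' -> ID

Answer: ID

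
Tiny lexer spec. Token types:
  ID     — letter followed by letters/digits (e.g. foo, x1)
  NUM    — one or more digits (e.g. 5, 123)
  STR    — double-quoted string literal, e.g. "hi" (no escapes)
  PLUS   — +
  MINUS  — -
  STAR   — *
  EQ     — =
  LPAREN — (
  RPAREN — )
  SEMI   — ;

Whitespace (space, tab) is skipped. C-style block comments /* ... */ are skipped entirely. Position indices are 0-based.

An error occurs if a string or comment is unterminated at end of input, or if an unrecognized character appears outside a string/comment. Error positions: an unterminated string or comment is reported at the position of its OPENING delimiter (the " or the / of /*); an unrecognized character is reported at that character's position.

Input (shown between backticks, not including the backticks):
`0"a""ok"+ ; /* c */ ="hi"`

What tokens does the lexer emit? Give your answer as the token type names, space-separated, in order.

Answer: NUM STR STR PLUS SEMI EQ STR

Derivation:
pos=0: emit NUM '0' (now at pos=1)
pos=1: enter STRING mode
pos=1: emit STR "a" (now at pos=4)
pos=4: enter STRING mode
pos=4: emit STR "ok" (now at pos=8)
pos=8: emit PLUS '+'
pos=10: emit SEMI ';'
pos=12: enter COMMENT mode (saw '/*')
exit COMMENT mode (now at pos=19)
pos=20: emit EQ '='
pos=21: enter STRING mode
pos=21: emit STR "hi" (now at pos=25)
DONE. 7 tokens: [NUM, STR, STR, PLUS, SEMI, EQ, STR]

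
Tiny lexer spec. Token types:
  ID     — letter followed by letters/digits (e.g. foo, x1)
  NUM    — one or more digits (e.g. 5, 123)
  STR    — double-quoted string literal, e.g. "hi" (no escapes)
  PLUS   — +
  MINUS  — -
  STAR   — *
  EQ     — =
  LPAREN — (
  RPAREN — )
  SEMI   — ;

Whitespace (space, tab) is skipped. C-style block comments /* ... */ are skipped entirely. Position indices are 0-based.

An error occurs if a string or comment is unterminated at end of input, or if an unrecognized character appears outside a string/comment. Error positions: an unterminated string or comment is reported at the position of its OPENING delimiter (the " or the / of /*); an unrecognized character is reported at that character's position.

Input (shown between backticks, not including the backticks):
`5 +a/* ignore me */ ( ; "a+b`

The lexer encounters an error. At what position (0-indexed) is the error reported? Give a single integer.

pos=0: emit NUM '5' (now at pos=1)
pos=2: emit PLUS '+'
pos=3: emit ID 'a' (now at pos=4)
pos=4: enter COMMENT mode (saw '/*')
exit COMMENT mode (now at pos=19)
pos=20: emit LPAREN '('
pos=22: emit SEMI ';'
pos=24: enter STRING mode
pos=24: ERROR — unterminated string

Answer: 24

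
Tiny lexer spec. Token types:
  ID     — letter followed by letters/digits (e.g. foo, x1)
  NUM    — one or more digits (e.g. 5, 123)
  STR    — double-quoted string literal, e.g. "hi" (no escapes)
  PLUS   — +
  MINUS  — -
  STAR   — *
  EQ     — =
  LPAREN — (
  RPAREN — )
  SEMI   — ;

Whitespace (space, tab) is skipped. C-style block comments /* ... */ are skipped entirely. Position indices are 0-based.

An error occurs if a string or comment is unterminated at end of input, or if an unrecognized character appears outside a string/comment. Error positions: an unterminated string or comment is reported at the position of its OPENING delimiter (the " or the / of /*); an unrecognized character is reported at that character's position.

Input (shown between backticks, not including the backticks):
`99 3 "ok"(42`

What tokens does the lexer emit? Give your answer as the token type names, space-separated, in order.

Answer: NUM NUM STR LPAREN NUM

Derivation:
pos=0: emit NUM '99' (now at pos=2)
pos=3: emit NUM '3' (now at pos=4)
pos=5: enter STRING mode
pos=5: emit STR "ok" (now at pos=9)
pos=9: emit LPAREN '('
pos=10: emit NUM '42' (now at pos=12)
DONE. 5 tokens: [NUM, NUM, STR, LPAREN, NUM]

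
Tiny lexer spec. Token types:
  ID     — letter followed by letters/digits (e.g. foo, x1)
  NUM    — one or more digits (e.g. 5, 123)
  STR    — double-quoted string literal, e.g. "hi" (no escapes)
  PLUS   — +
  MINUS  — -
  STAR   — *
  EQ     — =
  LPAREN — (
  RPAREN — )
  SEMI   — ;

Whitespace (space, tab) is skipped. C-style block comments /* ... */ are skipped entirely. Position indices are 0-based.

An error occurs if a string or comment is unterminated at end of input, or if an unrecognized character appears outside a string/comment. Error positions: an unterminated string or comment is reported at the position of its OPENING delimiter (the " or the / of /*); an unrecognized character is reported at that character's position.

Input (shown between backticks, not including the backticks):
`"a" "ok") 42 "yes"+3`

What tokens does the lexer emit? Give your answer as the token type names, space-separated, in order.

Answer: STR STR RPAREN NUM STR PLUS NUM

Derivation:
pos=0: enter STRING mode
pos=0: emit STR "a" (now at pos=3)
pos=4: enter STRING mode
pos=4: emit STR "ok" (now at pos=8)
pos=8: emit RPAREN ')'
pos=10: emit NUM '42' (now at pos=12)
pos=13: enter STRING mode
pos=13: emit STR "yes" (now at pos=18)
pos=18: emit PLUS '+'
pos=19: emit NUM '3' (now at pos=20)
DONE. 7 tokens: [STR, STR, RPAREN, NUM, STR, PLUS, NUM]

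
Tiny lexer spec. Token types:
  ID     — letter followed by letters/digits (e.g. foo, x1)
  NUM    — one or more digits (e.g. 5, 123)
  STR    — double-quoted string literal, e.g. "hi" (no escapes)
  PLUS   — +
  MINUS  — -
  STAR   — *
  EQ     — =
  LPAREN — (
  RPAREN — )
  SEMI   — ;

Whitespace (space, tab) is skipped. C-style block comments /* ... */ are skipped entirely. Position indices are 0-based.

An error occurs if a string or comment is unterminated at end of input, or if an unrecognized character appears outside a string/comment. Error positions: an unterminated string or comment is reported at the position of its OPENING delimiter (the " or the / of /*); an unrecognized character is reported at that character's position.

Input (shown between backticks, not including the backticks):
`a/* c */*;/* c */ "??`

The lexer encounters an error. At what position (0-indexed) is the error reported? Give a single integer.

Answer: 18

Derivation:
pos=0: emit ID 'a' (now at pos=1)
pos=1: enter COMMENT mode (saw '/*')
exit COMMENT mode (now at pos=8)
pos=8: emit STAR '*'
pos=9: emit SEMI ';'
pos=10: enter COMMENT mode (saw '/*')
exit COMMENT mode (now at pos=17)
pos=18: enter STRING mode
pos=18: ERROR — unterminated string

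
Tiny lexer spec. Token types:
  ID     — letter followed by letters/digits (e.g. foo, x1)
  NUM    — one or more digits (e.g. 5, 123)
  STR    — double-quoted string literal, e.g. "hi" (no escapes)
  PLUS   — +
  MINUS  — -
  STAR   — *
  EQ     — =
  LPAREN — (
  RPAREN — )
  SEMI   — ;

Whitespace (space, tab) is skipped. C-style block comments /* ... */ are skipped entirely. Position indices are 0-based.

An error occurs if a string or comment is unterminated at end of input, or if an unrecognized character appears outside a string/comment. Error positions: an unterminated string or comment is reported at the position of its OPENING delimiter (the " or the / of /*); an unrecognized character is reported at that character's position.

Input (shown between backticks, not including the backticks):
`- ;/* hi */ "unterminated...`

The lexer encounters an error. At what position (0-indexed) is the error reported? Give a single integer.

Answer: 12

Derivation:
pos=0: emit MINUS '-'
pos=2: emit SEMI ';'
pos=3: enter COMMENT mode (saw '/*')
exit COMMENT mode (now at pos=11)
pos=12: enter STRING mode
pos=12: ERROR — unterminated string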